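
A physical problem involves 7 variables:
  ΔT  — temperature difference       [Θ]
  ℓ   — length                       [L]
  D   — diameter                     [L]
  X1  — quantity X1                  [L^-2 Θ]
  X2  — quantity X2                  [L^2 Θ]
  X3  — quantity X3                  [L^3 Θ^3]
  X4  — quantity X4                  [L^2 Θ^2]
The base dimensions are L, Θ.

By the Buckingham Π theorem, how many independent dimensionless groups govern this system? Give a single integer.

Dimensional matrix (L×Θ by ΔT×ℓ×D×X1×X2×X3×X4):
  L: [ 0  1  1 -2  2  3  2]
  Θ: [ 1  0  0  1  1  3  2]
RREF → pivots at {ΔT,ℓ} ⇒ r = 2
Π count = n − r = 7 − 2 = 5

5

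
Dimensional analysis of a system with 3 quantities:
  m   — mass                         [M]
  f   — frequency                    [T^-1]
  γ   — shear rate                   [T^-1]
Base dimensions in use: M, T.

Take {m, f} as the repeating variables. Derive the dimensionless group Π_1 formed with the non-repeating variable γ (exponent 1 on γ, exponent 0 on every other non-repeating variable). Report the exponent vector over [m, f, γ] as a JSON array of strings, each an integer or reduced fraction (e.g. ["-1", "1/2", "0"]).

["0", "-1", "1"]

Exponent matrix [M,T] × [m,f,γ]:
  M: [ 1  0  0]
  T: [ 0 -1 -1]
RREF → pivots at {m,f} ⇒ r = 2
Repeat: m,f; free: γ
RREF:
  r0: [   1    0    0]
  r1: [   0    1    1]
Fix exponent of γ at 1; solve each RREF row for its pivot's exponent:
  r0: exp(m) + (0)·1 = 0 ⇒ exp(m) = 0
  r1: exp(f) + (1)·1 = 0 ⇒ exp(f) = -1
Π_1 = f^-1 · γ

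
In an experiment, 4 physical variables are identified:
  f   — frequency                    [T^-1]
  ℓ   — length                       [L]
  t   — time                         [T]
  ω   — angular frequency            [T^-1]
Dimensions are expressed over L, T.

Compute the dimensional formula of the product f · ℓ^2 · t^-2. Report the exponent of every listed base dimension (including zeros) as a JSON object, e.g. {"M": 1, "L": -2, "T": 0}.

Dimensional matrix (L×T by f×ℓ×t×ω):
  L: [ 0  1  0  0]
  T: [-1  0  1 -1]
  [L]: (1)·0+(2)·1+(-2)·0 = 2
  [T]: (1)·-1+(2)·0+(-2)·1 = -3
⇒ L^2 T^-3

{"L": 2, "T": -3}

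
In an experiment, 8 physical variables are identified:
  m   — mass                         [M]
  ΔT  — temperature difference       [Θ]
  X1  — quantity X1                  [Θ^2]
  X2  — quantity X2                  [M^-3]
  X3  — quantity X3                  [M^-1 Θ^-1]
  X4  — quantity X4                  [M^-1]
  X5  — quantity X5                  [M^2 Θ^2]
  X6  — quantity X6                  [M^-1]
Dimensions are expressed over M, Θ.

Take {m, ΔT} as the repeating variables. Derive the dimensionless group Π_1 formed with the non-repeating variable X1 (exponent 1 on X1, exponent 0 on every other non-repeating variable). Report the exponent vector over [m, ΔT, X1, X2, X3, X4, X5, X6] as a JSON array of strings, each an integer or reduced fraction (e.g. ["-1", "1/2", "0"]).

Write exponents as rows M,Θ / cols m,ΔT,X1,X2,X3,X4,X5,X6:
  M: [ 1  0  0 -3 -1 -1  2 -1]
  Θ: [ 0  1  2  0 -1  0  2  0]
RREF → pivots at {m,ΔT} ⇒ r = 2
Pivot set = {m,ΔT}, free = {X1,X2,X3,X4,X5,X6}
RREF:
  r0: [   1    0    0   -3   -1   -1    2   -1]
  r1: [   0    1    2    0   -1    0    2    0]
Fix exponent of X1 at 1, X2 at 0, X3 at 0, X4 at 0, X5 at 0, X6 at 0; solve each RREF row for its pivot's exponent:
  r0: exp(m) + (0)·1 = 0 ⇒ exp(m) = 0
  r1: exp(ΔT) + (2)·1 = 0 ⇒ exp(ΔT) = -2
Π_1 = ΔT^-2 · X1

["0", "-2", "1", "0", "0", "0", "0", "0"]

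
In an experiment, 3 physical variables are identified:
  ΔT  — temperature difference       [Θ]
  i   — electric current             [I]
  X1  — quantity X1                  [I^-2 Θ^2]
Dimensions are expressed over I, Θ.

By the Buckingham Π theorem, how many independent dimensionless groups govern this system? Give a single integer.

Write exponents as rows I,Θ / cols ΔT,i,X1:
  I: [ 0  1 -2]
  Θ: [ 1  0  2]
RREF → pivots at {ΔT,i} ⇒ r = 2
3 vars − rank 2 = 1 Π group

1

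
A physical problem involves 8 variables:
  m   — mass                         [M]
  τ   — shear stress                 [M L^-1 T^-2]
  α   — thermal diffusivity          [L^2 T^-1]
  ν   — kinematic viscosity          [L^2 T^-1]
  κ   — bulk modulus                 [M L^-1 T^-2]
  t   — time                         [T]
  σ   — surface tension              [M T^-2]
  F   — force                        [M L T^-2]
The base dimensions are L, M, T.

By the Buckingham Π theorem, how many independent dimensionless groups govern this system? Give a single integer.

Dimensional matrix (L×M×T by m×τ×α×ν×κ×t×σ×F):
  L: [ 0 -1  2  2 -1  0  0  1]
  M: [ 1  1  0  0  1  0  1  1]
  T: [ 0 -2 -1 -1 -2  1 -2 -2]
Echelon form has 3 nonzero rows (pivots: m,τ,α)
Π count = n − r = 8 − 3 = 5

5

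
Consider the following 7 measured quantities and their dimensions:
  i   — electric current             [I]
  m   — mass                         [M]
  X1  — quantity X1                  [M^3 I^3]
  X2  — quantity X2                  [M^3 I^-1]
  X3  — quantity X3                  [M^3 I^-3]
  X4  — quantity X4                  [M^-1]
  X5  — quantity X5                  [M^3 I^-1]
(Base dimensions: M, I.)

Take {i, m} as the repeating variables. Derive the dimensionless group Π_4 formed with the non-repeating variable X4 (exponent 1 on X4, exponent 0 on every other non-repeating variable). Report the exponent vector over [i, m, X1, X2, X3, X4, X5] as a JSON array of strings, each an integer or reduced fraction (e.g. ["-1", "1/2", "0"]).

Exponent matrix [M,I] × [i,m,X1,X2,X3,X4,X5]:
  M: [ 0  1  3  3  3 -1  3]
  I: [ 1  0  3 -1 -3  0 -1]
RREF → pivots at {i,m} ⇒ r = 2
Repeat: i,m; free: X1,X2,X3,X4,X5
RREF:
  r0: [   1    0    3   -1   -3    0   -1]
  r1: [   0    1    3    3    3   -1    3]
Fix exponent of X4 at 1, X1 at 0, X2 at 0, X3 at 0, X5 at 0; solve each RREF row for its pivot's exponent:
  r0: exp(i) + (0)·1 = 0 ⇒ exp(i) = 0
  r1: exp(m) + (-1)·1 = 0 ⇒ exp(m) = 1
Π_4 = m · X4

["0", "1", "0", "0", "0", "1", "0"]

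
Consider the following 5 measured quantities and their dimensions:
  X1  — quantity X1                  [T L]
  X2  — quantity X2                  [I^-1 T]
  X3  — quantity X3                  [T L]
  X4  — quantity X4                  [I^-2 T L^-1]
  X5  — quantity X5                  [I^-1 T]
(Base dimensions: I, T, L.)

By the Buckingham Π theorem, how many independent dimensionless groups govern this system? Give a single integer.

3

Dimensional matrix (I×T×L by X1×X2×X3×X4×X5):
  I: [ 0 -1  0 -2 -1]
  T: [ 1  1  1  1  1]
  L: [ 1  0  1 -1  0]
RREF → pivots at {X1,X2} ⇒ r = 2
n=5, r=2 ⇒ 3 dimensionless groups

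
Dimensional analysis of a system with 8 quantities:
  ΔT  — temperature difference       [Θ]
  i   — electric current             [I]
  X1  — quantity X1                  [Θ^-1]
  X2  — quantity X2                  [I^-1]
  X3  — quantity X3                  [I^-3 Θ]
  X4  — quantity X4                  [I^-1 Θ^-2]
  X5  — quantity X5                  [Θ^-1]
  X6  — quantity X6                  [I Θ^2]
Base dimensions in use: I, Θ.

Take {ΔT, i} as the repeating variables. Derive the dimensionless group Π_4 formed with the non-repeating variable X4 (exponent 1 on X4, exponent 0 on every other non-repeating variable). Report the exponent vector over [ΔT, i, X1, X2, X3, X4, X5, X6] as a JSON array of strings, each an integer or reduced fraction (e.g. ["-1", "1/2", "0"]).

Write exponents as rows I,Θ / cols ΔT,i,X1,X2,X3,X4,X5,X6:
  I: [ 0  1  0 -1 -3 -1  0  1]
  Θ: [ 1  0 -1  0  1 -2 -1  2]
RREF → pivots at {ΔT,i} ⇒ r = 2
Pivot set = {ΔT,i}, free = {X1,X2,X3,X4,X5,X6}
RREF:
  r0: [   1    0   -1    0    1   -2   -1    2]
  r1: [   0    1    0   -1   -3   -1    0    1]
Fix exponent of X4 at 1, X1 at 0, X2 at 0, X3 at 0, X5 at 0, X6 at 0; solve each RREF row for its pivot's exponent:
  r0: exp(ΔT) + (-2)·1 = 0 ⇒ exp(ΔT) = 2
  r1: exp(i) + (-1)·1 = 0 ⇒ exp(i) = 1
Π_4 = ΔT^2 · i · X4

["2", "1", "0", "0", "0", "1", "0", "0"]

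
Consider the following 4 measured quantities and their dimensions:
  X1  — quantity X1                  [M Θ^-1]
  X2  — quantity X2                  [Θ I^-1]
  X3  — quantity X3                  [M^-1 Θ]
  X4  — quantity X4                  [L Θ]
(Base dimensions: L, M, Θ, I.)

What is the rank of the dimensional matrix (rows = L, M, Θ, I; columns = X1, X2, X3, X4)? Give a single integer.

Exponent matrix [L,M,Θ,I] × [X1,X2,X3,X4]:
  L: [ 0  0  0  1]
  M: [ 1  0 -1  0]
  Θ: [-1  1  1  1]
  I: [ 0 -1  0  0]
RREF → pivots at {X1,X2,X4} ⇒ r = 3

3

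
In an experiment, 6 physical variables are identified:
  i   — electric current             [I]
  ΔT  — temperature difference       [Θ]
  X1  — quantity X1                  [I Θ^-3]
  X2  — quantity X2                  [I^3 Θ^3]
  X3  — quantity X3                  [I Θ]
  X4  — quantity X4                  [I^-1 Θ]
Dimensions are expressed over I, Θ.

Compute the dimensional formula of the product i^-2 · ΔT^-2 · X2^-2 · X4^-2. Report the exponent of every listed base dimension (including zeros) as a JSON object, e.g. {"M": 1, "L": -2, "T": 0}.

Exponent matrix [I,Θ] × [i,ΔT,X1,X2,X3,X4]:
  I: [ 1  0  1  3  1 -1]
  Θ: [ 0  1 -3  3  1  1]
  [I]: (-2)·1+(-2)·0+(-2)·3+(-2)·-1 = -6
  [Θ]: (-2)·0+(-2)·1+(-2)·3+(-2)·1 = -10
⇒ I^-6 Θ^-10

{"I": -6, "Θ": -10}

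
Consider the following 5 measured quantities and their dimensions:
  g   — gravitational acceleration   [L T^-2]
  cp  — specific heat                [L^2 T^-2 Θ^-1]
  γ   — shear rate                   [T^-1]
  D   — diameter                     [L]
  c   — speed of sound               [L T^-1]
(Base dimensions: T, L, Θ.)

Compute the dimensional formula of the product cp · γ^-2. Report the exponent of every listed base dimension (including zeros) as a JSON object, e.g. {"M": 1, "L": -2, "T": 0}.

Exponent matrix [T,L,Θ] × [g,cp,γ,D,c]:
  T: [-2 -2 -1  0 -1]
  L: [ 1  2  0  1  1]
  Θ: [ 0 -1  0  0  0]
  [T]: (1)·-2+(-2)·-1 = 0
  [L]: (1)·2+(-2)·0 = 2
  [Θ]: (1)·-1+(-2)·0 = -1
⇒ L^2 Θ^-1

{"T": 0, "L": 2, "Θ": -1}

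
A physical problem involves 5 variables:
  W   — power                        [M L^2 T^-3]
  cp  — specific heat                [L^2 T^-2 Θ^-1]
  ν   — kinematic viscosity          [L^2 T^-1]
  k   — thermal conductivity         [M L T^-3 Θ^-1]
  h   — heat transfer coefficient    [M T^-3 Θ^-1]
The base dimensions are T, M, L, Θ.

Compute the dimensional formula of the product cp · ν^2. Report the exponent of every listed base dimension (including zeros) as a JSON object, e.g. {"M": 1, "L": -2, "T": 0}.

Write exponents as rows T,M,L,Θ / cols W,cp,ν,k,h:
  T: [-3 -2 -1 -3 -3]
  M: [ 1  0  0  1  1]
  L: [ 2  2  2  1  0]
  Θ: [ 0 -1  0 -1 -1]
  [T]: (1)·-2+(2)·-1 = -4
  [M]: (1)·0+(2)·0 = 0
  [L]: (1)·2+(2)·2 = 6
  [Θ]: (1)·-1+(2)·0 = -1
⇒ T^-4 L^6 Θ^-1

{"T": -4, "M": 0, "L": 6, "Θ": -1}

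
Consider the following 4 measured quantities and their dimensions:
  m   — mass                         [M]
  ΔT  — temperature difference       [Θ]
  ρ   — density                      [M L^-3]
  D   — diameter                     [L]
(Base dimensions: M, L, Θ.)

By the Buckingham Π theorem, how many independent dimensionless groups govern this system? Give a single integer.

1

Exponent matrix [M,L,Θ] × [m,ΔT,ρ,D]:
  M: [ 1  0  1  0]
  L: [ 0  0 -3  1]
  Θ: [ 0  1  0  0]
RREF → pivots at {m,ΔT,ρ} ⇒ r = 3
4 vars − rank 3 = 1 Π group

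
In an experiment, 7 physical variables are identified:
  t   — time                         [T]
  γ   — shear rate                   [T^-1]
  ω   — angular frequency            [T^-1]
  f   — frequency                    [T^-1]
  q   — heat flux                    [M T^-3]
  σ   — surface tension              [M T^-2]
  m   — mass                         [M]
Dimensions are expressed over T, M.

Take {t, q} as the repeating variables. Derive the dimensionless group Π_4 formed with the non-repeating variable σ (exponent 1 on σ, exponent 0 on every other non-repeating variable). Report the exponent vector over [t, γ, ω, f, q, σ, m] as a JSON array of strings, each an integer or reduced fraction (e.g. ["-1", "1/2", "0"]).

Exponent matrix [T,M] × [t,γ,ω,f,q,σ,m]:
  T: [ 1 -1 -1 -1 -3 -2  0]
  M: [ 0  0  0  0  1  1  1]
Echelon form has 2 nonzero rows (pivots: t,q)
Repeat: t,q; free: γ,ω,f,σ,m
RREF:
  r0: [   1   -1   -1   -1    0    1    3]
  r1: [   0    0    0    0    1    1    1]
Fix exponent of σ at 1, γ at 0, ω at 0, f at 0, m at 0; solve each RREF row for its pivot's exponent:
  r0: exp(t) + (1)·1 = 0 ⇒ exp(t) = -1
  r1: exp(q) + (1)·1 = 0 ⇒ exp(q) = -1
Π_4 = t^-1 · q^-1 · σ

["-1", "0", "0", "0", "-1", "1", "0"]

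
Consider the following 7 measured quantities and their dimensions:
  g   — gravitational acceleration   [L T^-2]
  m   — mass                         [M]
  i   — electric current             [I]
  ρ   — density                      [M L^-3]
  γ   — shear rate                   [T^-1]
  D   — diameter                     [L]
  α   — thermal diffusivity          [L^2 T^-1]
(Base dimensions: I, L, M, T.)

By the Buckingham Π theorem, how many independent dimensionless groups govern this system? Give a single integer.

Dimensional matrix (I×L×M×T by g×m×i×ρ×γ×D×α):
  I: [ 0  0  1  0  0  0  0]
  L: [ 1  0  0 -3  0  1  2]
  M: [ 0  1  0  1  0  0  0]
  T: [-2  0  0  0 -1  0 -1]
Row reduction gives pivot columns g,m,i,ρ; rank = 4
7 vars − rank 4 = 3 Π groups

3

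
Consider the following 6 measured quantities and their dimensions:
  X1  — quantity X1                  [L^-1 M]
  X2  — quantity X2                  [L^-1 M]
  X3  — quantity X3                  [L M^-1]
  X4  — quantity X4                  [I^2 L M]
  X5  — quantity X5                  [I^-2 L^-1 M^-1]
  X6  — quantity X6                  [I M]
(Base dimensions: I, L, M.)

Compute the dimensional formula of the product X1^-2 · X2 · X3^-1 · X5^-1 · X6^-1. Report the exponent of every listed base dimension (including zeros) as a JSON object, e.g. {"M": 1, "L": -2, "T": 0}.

{"I": 1, "L": 1, "M": 0}

Exponent matrix [I,L,M] × [X1,X2,X3,X4,X5,X6]:
  I: [ 0  0  0  2 -2  1]
  L: [-1 -1  1  1 -1  0]
  M: [ 1  1 -1  1 -1  1]
  [I]: (-2)·0+(1)·0+(-1)·0+(-1)·-2+(-1)·1 = 1
  [L]: (-2)·-1+(1)·-1+(-1)·1+(-1)·-1+(-1)·0 = 1
  [M]: (-2)·1+(1)·1+(-1)·-1+(-1)·-1+(-1)·1 = 0
⇒ I L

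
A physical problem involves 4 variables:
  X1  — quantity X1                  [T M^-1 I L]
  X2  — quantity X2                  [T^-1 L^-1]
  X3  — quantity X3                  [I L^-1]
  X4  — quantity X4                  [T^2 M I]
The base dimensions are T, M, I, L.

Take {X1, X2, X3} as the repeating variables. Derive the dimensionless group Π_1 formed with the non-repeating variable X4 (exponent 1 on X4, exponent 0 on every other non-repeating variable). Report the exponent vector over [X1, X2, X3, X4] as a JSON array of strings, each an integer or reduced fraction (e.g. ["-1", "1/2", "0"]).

["1", "3", "-2", "1"]

Dimensional matrix (T×M×I×L by X1×X2×X3×X4):
  T: [ 1 -1  0  2]
  M: [-1  0  0  1]
  I: [ 1  0  1  1]
  L: [ 1 -1 -1  0]
RREF → pivots at {X1,X2,X3} ⇒ r = 3
Repeat: X1,X2,X3; free: X4
RREF:
  r0: [   1    0    0   -1]
  r1: [   0    1    0   -3]
  r2: [   0    0    1    2]
  r3: [   0    0    0    0]
Fix exponent of X4 at 1; solve each RREF row for its pivot's exponent:
  r0: exp(X1) + (-1)·1 = 0 ⇒ exp(X1) = 1
  r1: exp(X2) + (-3)·1 = 0 ⇒ exp(X2) = 3
  r2: exp(X3) + (2)·1 = 0 ⇒ exp(X3) = -2
Π_1 = X1 · X2^3 · X3^-2 · X4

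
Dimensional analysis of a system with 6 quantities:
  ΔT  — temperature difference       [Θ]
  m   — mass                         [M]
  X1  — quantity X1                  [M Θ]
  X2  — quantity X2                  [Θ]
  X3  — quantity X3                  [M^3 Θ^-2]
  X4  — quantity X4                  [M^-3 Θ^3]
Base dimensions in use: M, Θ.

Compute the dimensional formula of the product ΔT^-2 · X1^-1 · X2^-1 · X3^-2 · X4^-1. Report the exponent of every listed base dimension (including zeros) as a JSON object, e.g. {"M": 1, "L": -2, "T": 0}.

Dimensional matrix (M×Θ by ΔT×m×X1×X2×X3×X4):
  M: [ 0  1  1  0  3 -3]
  Θ: [ 1  0  1  1 -2  3]
  [M]: (-2)·0+(-1)·1+(-1)·0+(-2)·3+(-1)·-3 = -4
  [Θ]: (-2)·1+(-1)·1+(-1)·1+(-2)·-2+(-1)·3 = -3
⇒ M^-4 Θ^-3

{"M": -4, "Θ": -3}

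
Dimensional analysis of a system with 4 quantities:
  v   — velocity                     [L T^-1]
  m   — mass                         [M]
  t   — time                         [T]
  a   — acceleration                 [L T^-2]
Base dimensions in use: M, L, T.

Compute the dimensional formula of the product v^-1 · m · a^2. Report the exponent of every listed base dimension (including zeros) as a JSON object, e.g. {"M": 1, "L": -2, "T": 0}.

{"M": 1, "L": 1, "T": -3}

Dimensional matrix (M×L×T by v×m×t×a):
  M: [ 0  1  0  0]
  L: [ 1  0  0  1]
  T: [-1  0  1 -2]
  [M]: (-1)·0+(1)·1+(2)·0 = 1
  [L]: (-1)·1+(1)·0+(2)·1 = 1
  [T]: (-1)·-1+(1)·0+(2)·-2 = -3
⇒ M L T^-3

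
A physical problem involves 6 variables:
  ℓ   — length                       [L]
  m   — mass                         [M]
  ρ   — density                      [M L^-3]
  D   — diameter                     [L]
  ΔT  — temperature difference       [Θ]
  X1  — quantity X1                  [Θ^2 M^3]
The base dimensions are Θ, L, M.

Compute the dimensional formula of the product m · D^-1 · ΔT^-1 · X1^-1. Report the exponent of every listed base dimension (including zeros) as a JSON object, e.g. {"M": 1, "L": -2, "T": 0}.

Write exponents as rows Θ,L,M / cols ℓ,m,ρ,D,ΔT,X1:
  Θ: [ 0  0  0  0  1  2]
  L: [ 1  0 -3  1  0  0]
  M: [ 0  1  1  0  0  3]
  [Θ]: (1)·0+(-1)·0+(-1)·1+(-1)·2 = -3
  [L]: (1)·0+(-1)·1+(-1)·0+(-1)·0 = -1
  [M]: (1)·1+(-1)·0+(-1)·0+(-1)·3 = -2
⇒ Θ^-3 L^-1 M^-2

{"Θ": -3, "L": -1, "M": -2}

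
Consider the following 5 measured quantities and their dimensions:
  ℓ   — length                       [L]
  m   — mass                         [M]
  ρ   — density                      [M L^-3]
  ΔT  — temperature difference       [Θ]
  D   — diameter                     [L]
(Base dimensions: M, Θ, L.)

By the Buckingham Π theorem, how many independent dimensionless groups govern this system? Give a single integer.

Dimensional matrix (M×Θ×L by ℓ×m×ρ×ΔT×D):
  M: [ 0  1  1  0  0]
  Θ: [ 0  0  0  1  0]
  L: [ 1  0 -3  0  1]
Echelon form has 3 nonzero rows (pivots: ℓ,m,ΔT)
n=5, r=3 ⇒ 2 dimensionless groups

2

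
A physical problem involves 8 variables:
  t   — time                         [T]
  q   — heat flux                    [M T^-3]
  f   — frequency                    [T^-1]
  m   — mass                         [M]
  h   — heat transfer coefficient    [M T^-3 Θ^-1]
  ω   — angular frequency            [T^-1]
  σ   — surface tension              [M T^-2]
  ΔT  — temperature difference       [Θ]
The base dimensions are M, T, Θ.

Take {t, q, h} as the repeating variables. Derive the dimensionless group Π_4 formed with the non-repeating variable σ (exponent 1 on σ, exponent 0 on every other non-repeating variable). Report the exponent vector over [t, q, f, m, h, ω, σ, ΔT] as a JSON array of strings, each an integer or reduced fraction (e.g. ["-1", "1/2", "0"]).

Dimensional matrix (M×T×Θ by t×q×f×m×h×ω×σ×ΔT):
  M: [ 0  1  0  1  1  0  1  0]
  T: [ 1 -3 -1  0 -3 -1 -2  0]
  Θ: [ 0  0  0  0 -1  0  0  1]
Row reduction gives pivot columns t,q,h; rank = 3
Pivot set = {t,q,h}, free = {f,m,ω,σ,ΔT}
RREF:
  r0: [   1    0   -1    3    0   -1    1    0]
  r1: [   0    1    0    1    0    0    1    1]
  r2: [   0    0    0    0    1    0    0   -1]
Fix exponent of σ at 1, f at 0, m at 0, ω at 0, ΔT at 0; solve each RREF row for its pivot's exponent:
  r0: exp(t) + (1)·1 = 0 ⇒ exp(t) = -1
  r1: exp(q) + (1)·1 = 0 ⇒ exp(q) = -1
  r2: exp(h) + (0)·1 = 0 ⇒ exp(h) = 0
Π_4 = t^-1 · q^-1 · σ

["-1", "-1", "0", "0", "0", "0", "1", "0"]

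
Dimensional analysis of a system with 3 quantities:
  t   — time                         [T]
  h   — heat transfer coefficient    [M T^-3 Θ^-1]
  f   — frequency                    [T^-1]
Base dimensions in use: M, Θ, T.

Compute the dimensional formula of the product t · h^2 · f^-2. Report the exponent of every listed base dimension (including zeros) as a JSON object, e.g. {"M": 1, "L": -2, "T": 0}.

Write exponents as rows M,Θ,T / cols t,h,f:
  M: [ 0  1  0]
  Θ: [ 0 -1  0]
  T: [ 1 -3 -1]
  [M]: (1)·0+(2)·1+(-2)·0 = 2
  [Θ]: (1)·0+(2)·-1+(-2)·0 = -2
  [T]: (1)·1+(2)·-3+(-2)·-1 = -3
⇒ M^2 Θ^-2 T^-3

{"M": 2, "Θ": -2, "T": -3}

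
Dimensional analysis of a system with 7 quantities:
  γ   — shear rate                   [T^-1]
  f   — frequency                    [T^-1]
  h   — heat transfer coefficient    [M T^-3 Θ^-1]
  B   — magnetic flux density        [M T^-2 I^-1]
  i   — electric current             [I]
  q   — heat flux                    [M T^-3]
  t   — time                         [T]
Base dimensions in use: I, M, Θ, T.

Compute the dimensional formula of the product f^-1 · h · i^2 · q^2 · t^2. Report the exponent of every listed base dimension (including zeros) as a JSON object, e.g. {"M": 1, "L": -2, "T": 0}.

{"I": 2, "M": 3, "Θ": -1, "T": -6}

Write exponents as rows I,M,Θ,T / cols γ,f,h,B,i,q,t:
  I: [ 0  0  0 -1  1  0  0]
  M: [ 0  0  1  1  0  1  0]
  Θ: [ 0  0 -1  0  0  0  0]
  T: [-1 -1 -3 -2  0 -3  1]
  [I]: (-1)·0+(1)·0+(2)·1+(2)·0+(2)·0 = 2
  [M]: (-1)·0+(1)·1+(2)·0+(2)·1+(2)·0 = 3
  [Θ]: (-1)·0+(1)·-1+(2)·0+(2)·0+(2)·0 = -1
  [T]: (-1)·-1+(1)·-3+(2)·0+(2)·-3+(2)·1 = -6
⇒ I^2 M^3 Θ^-1 T^-6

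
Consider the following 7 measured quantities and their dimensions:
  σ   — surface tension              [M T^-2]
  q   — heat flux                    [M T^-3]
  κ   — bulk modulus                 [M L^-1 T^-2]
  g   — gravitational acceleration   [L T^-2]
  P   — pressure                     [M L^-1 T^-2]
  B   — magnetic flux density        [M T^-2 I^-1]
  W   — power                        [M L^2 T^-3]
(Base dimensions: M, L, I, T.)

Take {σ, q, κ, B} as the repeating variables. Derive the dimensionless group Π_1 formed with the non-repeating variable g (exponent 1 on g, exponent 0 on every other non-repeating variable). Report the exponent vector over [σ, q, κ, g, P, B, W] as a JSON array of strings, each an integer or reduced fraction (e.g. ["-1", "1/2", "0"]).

["1", "-2", "1", "1", "0", "0", "0"]

Dimensional matrix (M×L×I×T by σ×q×κ×g×P×B×W):
  M: [ 1  1  1  0  1  1  1]
  L: [ 0  0 -1  1 -1  0  2]
  I: [ 0  0  0  0  0 -1  0]
  T: [-2 -3 -2 -2 -2 -2 -3]
Row reduction gives pivot columns σ,q,κ,B; rank = 4
Pivot set = {σ,q,κ,B}, free = {g,P,W}
RREF:
  r0: [   1    0    0   -1    0    0    2]
  r1: [   0    1    0    2    0    0    1]
  r2: [   0    0    1   -1    1    0   -2]
  r3: [   0    0    0    0    0    1    0]
Fix exponent of g at 1, P at 0, W at 0; solve each RREF row for its pivot's exponent:
  r0: exp(σ) + (-1)·1 = 0 ⇒ exp(σ) = 1
  r1: exp(q) + (2)·1 = 0 ⇒ exp(q) = -2
  r2: exp(κ) + (-1)·1 = 0 ⇒ exp(κ) = 1
  r3: exp(B) + (0)·1 = 0 ⇒ exp(B) = 0
Π_1 = σ · q^-2 · κ · g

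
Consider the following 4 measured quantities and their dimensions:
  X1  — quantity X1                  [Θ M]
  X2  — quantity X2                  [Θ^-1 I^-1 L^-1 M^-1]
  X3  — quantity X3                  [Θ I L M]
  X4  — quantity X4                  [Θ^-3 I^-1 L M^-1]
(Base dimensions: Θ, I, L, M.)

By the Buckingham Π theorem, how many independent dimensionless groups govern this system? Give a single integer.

Exponent matrix [Θ,I,L,M] × [X1,X2,X3,X4]:
  Θ: [ 1 -1  1 -3]
  I: [ 0 -1  1 -1]
  L: [ 0 -1  1  1]
  M: [ 1 -1  1 -1]
Row reduction gives pivot columns X1,X2,X4; rank = 3
Π count = n − r = 4 − 3 = 1

1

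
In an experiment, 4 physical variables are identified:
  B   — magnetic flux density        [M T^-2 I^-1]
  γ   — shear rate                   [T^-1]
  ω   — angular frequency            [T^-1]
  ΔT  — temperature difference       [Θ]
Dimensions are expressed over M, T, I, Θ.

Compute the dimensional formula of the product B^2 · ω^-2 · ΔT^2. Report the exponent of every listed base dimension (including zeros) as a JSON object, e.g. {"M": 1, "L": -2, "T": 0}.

Exponent matrix [M,T,I,Θ] × [B,γ,ω,ΔT]:
  M: [ 1  0  0  0]
  T: [-2 -1 -1  0]
  I: [-1  0  0  0]
  Θ: [ 0  0  0  1]
  [M]: (2)·1+(-2)·0+(2)·0 = 2
  [T]: (2)·-2+(-2)·-1+(2)·0 = -2
  [I]: (2)·-1+(-2)·0+(2)·0 = -2
  [Θ]: (2)·0+(-2)·0+(2)·1 = 2
⇒ M^2 T^-2 I^-2 Θ^2

{"M": 2, "T": -2, "I": -2, "Θ": 2}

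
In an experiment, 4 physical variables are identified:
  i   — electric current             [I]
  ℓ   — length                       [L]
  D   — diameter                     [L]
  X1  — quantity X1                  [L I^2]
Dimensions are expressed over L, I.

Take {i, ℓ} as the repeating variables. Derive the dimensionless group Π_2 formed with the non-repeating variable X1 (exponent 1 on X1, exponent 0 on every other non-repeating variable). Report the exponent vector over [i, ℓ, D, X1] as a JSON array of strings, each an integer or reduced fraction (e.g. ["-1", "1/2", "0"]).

["-2", "-1", "0", "1"]

Write exponents as rows L,I / cols i,ℓ,D,X1:
  L: [ 0  1  1  1]
  I: [ 1  0  0  2]
RREF → pivots at {i,ℓ} ⇒ r = 2
Pivot set = {i,ℓ}, free = {D,X1}
RREF:
  r0: [   1    0    0    2]
  r1: [   0    1    1    1]
Fix exponent of X1 at 1, D at 0; solve each RREF row for its pivot's exponent:
  r0: exp(i) + (2)·1 = 0 ⇒ exp(i) = -2
  r1: exp(ℓ) + (1)·1 = 0 ⇒ exp(ℓ) = -1
Π_2 = i^-2 · ℓ^-1 · X1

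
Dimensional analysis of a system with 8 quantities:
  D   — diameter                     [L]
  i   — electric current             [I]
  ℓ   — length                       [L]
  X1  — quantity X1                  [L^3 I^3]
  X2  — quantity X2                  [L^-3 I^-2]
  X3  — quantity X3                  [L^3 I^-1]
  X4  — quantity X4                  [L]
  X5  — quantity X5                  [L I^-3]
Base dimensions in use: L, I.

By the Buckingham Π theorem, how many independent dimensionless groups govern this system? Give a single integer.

6

Write exponents as rows L,I / cols D,i,ℓ,X1,X2,X3,X4,X5:
  L: [ 1  0  1  3 -3  3  1  1]
  I: [ 0  1  0  3 -2 -1  0 -3]
Row reduction gives pivot columns D,i; rank = 2
8 vars − rank 2 = 6 Π groups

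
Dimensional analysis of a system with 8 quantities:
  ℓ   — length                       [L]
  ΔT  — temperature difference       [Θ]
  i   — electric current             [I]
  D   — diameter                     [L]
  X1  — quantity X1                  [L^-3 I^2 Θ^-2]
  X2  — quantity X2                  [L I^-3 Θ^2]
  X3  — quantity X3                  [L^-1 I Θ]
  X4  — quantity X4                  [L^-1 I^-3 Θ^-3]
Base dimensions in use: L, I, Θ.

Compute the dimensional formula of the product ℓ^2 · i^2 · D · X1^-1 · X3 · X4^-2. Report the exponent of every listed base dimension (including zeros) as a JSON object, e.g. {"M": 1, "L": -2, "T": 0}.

Dimensional matrix (L×I×Θ by ℓ×ΔT×i×D×X1×X2×X3×X4):
  L: [ 1  0  0  1 -3  1 -1 -1]
  I: [ 0  0  1  0  2 -3  1 -3]
  Θ: [ 0  1  0  0 -2  2  1 -3]
  [L]: (2)·1+(2)·0+(1)·1+(-1)·-3+(1)·-1+(-2)·-1 = 7
  [I]: (2)·0+(2)·1+(1)·0+(-1)·2+(1)·1+(-2)·-3 = 7
  [Θ]: (2)·0+(2)·0+(1)·0+(-1)·-2+(1)·1+(-2)·-3 = 9
⇒ L^7 I^7 Θ^9

{"L": 7, "I": 7, "Θ": 9}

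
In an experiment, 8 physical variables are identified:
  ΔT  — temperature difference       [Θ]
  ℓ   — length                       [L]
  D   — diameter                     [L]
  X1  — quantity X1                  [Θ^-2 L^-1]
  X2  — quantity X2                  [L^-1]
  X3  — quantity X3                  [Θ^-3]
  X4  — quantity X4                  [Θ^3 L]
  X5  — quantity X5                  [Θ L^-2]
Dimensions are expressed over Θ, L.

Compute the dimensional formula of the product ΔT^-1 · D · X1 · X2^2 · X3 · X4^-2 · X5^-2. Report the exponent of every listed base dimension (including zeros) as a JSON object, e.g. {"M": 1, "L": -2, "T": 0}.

Exponent matrix [Θ,L] × [ΔT,ℓ,D,X1,X2,X3,X4,X5]:
  Θ: [ 1  0  0 -2  0 -3  3  1]
  L: [ 0  1  1 -1 -1  0  1 -2]
  [Θ]: (-1)·1+(1)·0+(1)·-2+(2)·0+(1)·-3+(-2)·3+(-2)·1 = -14
  [L]: (-1)·0+(1)·1+(1)·-1+(2)·-1+(1)·0+(-2)·1+(-2)·-2 = 0
⇒ Θ^-14

{"Θ": -14, "L": 0}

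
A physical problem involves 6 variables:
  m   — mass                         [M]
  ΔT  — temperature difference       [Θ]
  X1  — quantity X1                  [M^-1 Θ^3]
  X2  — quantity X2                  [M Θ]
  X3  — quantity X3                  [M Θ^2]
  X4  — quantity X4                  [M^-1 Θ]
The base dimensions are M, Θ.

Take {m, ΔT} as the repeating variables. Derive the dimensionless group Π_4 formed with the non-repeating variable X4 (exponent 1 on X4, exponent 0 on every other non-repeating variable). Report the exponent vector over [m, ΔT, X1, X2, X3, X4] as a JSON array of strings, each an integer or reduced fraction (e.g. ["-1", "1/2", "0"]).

["1", "-1", "0", "0", "0", "1"]

Write exponents as rows M,Θ / cols m,ΔT,X1,X2,X3,X4:
  M: [ 1  0 -1  1  1 -1]
  Θ: [ 0  1  3  1  2  1]
Row reduction gives pivot columns m,ΔT; rank = 2
Pivot set = {m,ΔT}, free = {X1,X2,X3,X4}
RREF:
  r0: [   1    0   -1    1    1   -1]
  r1: [   0    1    3    1    2    1]
Fix exponent of X4 at 1, X1 at 0, X2 at 0, X3 at 0; solve each RREF row for its pivot's exponent:
  r0: exp(m) + (-1)·1 = 0 ⇒ exp(m) = 1
  r1: exp(ΔT) + (1)·1 = 0 ⇒ exp(ΔT) = -1
Π_4 = m · ΔT^-1 · X4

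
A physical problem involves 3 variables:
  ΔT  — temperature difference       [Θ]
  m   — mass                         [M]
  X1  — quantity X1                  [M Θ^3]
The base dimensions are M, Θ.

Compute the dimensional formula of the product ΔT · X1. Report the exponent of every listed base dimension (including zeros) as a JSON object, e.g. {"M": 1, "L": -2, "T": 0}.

{"M": 1, "Θ": 4}

Write exponents as rows M,Θ / cols ΔT,m,X1:
  M: [ 0  1  1]
  Θ: [ 1  0  3]
  [M]: (1)·0+(1)·1 = 1
  [Θ]: (1)·1+(1)·3 = 4
⇒ M Θ^4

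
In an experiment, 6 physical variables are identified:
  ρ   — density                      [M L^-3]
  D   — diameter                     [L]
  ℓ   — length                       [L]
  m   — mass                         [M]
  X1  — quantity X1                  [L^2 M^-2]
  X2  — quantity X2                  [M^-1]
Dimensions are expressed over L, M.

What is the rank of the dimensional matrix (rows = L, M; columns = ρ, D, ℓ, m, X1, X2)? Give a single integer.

2

Dimensional matrix (L×M by ρ×D×ℓ×m×X1×X2):
  L: [-3  1  1  0  2  0]
  M: [ 1  0  0  1 -2 -1]
Echelon form has 2 nonzero rows (pivots: ρ,D)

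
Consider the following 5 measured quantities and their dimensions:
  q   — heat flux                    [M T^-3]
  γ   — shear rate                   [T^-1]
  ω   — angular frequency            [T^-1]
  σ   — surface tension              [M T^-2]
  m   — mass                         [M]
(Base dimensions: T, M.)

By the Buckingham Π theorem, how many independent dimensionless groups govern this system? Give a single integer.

Dimensional matrix (T×M by q×γ×ω×σ×m):
  T: [-3 -1 -1 -2  0]
  M: [ 1  0  0  1  1]
Echelon form has 2 nonzero rows (pivots: q,γ)
n=5, r=2 ⇒ 3 dimensionless groups

3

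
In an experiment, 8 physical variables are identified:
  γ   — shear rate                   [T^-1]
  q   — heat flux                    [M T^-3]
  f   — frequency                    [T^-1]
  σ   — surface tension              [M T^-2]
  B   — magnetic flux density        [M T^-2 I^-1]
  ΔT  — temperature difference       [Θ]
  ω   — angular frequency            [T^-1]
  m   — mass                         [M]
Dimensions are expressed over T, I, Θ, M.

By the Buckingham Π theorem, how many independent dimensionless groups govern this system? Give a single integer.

Write exponents as rows T,I,Θ,M / cols γ,q,f,σ,B,ΔT,ω,m:
  T: [-1 -3 -1 -2 -2  0 -1  0]
  I: [ 0  0  0  0 -1  0  0  0]
  Θ: [ 0  0  0  0  0  1  0  0]
  M: [ 0  1  0  1  1  0  0  1]
Echelon form has 4 nonzero rows (pivots: γ,q,B,ΔT)
8 vars − rank 4 = 4 Π groups

4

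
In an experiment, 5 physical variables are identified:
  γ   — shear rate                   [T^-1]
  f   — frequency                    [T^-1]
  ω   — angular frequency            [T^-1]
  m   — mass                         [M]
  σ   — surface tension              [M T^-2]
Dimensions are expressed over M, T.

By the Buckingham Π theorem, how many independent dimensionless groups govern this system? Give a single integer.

3

Write exponents as rows M,T / cols γ,f,ω,m,σ:
  M: [ 0  0  0  1  1]
  T: [-1 -1 -1  0 -2]
Row reduction gives pivot columns γ,m; rank = 2
n=5, r=2 ⇒ 3 dimensionless groups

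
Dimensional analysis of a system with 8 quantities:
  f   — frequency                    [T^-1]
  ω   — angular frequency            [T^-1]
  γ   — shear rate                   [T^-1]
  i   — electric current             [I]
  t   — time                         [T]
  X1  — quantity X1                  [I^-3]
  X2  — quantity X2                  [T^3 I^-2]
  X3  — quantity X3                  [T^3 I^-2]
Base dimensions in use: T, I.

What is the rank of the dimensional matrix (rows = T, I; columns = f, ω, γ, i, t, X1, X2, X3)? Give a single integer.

Exponent matrix [T,I] × [f,ω,γ,i,t,X1,X2,X3]:
  T: [-1 -1 -1  0  1  0  3  3]
  I: [ 0  0  0  1  0 -3 -2 -2]
RREF → pivots at {f,i} ⇒ r = 2

2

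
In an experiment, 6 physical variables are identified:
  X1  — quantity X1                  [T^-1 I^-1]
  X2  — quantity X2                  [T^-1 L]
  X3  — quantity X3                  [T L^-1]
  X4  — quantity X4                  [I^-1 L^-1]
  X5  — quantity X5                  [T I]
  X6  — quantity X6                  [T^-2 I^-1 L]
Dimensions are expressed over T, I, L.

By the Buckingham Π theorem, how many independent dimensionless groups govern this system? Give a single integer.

4

Dimensional matrix (T×I×L by X1×X2×X3×X4×X5×X6):
  T: [-1 -1  1  0  1 -2]
  I: [-1  0  0 -1  1 -1]
  L: [ 0  1 -1 -1  0  1]
Row reduction gives pivot columns X1,X2; rank = 2
6 vars − rank 2 = 4 Π groups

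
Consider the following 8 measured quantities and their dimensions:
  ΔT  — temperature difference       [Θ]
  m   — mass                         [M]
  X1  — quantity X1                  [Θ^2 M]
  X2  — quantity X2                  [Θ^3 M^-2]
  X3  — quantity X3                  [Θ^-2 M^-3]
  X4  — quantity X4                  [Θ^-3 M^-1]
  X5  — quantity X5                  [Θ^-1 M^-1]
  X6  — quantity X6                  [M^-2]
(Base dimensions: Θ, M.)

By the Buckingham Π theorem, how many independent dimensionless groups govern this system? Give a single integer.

6

Write exponents as rows Θ,M / cols ΔT,m,X1,X2,X3,X4,X5,X6:
  Θ: [ 1  0  2  3 -2 -3 -1  0]
  M: [ 0  1  1 -2 -3 -1 -1 -2]
Row reduction gives pivot columns ΔT,m; rank = 2
8 vars − rank 2 = 6 Π groups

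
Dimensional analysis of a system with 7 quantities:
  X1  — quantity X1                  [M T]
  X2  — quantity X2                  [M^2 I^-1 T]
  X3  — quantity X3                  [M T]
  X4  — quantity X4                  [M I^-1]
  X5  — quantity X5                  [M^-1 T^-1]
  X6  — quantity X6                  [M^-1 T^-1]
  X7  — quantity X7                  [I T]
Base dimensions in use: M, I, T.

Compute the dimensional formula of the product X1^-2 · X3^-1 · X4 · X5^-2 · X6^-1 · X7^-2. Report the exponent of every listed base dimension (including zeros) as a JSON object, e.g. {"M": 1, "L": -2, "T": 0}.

Write exponents as rows M,I,T / cols X1,X2,X3,X4,X5,X6,X7:
  M: [ 1  2  1  1 -1 -1  0]
  I: [ 0 -1  0 -1  0  0  1]
  T: [ 1  1  1  0 -1 -1  1]
  [M]: (-2)·1+(-1)·1+(1)·1+(-2)·-1+(-1)·-1+(-2)·0 = 1
  [I]: (-2)·0+(-1)·0+(1)·-1+(-2)·0+(-1)·0+(-2)·1 = -3
  [T]: (-2)·1+(-1)·1+(1)·0+(-2)·-1+(-1)·-1+(-2)·1 = -2
⇒ M I^-3 T^-2

{"M": 1, "I": -3, "T": -2}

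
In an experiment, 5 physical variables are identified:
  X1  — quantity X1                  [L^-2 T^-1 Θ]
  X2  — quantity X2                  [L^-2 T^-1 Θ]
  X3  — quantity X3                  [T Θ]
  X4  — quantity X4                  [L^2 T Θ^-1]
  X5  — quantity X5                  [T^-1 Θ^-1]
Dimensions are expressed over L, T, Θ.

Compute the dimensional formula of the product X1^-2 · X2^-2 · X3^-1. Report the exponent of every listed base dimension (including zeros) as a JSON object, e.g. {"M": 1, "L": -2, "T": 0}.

Exponent matrix [L,T,Θ] × [X1,X2,X3,X4,X5]:
  L: [-2 -2  0  2  0]
  T: [-1 -1  1  1 -1]
  Θ: [ 1  1  1 -1 -1]
  [L]: (-2)·-2+(-2)·-2+(-1)·0 = 8
  [T]: (-2)·-1+(-2)·-1+(-1)·1 = 3
  [Θ]: (-2)·1+(-2)·1+(-1)·1 = -5
⇒ L^8 T^3 Θ^-5

{"L": 8, "T": 3, "Θ": -5}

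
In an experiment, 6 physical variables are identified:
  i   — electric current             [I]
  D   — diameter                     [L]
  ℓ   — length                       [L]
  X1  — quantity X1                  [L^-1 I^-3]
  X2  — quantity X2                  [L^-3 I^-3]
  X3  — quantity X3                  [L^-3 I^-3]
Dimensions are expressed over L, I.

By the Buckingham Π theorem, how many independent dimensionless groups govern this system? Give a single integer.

Write exponents as rows L,I / cols i,D,ℓ,X1,X2,X3:
  L: [ 0  1  1 -1 -3 -3]
  I: [ 1  0  0 -3 -3 -3]
Row reduction gives pivot columns i,D; rank = 2
6 vars − rank 2 = 4 Π groups

4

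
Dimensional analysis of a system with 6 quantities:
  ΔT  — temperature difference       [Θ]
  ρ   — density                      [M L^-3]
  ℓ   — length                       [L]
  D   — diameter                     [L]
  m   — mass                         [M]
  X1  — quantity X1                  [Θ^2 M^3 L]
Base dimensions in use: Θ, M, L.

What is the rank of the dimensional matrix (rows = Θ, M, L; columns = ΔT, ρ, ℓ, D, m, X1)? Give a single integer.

3

Dimensional matrix (Θ×M×L by ΔT×ρ×ℓ×D×m×X1):
  Θ: [ 1  0  0  0  0  2]
  M: [ 0  1  0  0  1  3]
  L: [ 0 -3  1  1  0  1]
Row reduction gives pivot columns ΔT,ρ,ℓ; rank = 3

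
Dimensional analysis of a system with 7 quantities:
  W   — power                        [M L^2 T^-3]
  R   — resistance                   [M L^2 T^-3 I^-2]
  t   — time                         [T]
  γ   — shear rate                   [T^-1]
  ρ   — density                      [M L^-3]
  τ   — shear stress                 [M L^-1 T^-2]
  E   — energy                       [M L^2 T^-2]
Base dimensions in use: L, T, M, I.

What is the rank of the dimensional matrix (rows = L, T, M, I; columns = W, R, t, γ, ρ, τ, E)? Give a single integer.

4

Dimensional matrix (L×T×M×I by W×R×t×γ×ρ×τ×E):
  L: [ 2  2  0  0 -3 -1  2]
  T: [-3 -3  1 -1  0 -2 -2]
  M: [ 1  1  0  0  1  1  1]
  I: [ 0 -2  0  0  0  0  0]
RREF → pivots at {W,R,t,ρ} ⇒ r = 4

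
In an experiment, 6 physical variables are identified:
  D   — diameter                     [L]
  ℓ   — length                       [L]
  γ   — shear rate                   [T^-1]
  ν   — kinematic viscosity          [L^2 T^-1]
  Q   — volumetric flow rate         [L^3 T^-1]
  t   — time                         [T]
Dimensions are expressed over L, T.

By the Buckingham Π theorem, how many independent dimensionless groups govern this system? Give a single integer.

Write exponents as rows L,T / cols D,ℓ,γ,ν,Q,t:
  L: [ 1  1  0  2  3  0]
  T: [ 0  0 -1 -1 -1  1]
Echelon form has 2 nonzero rows (pivots: D,γ)
Π count = n − r = 6 − 2 = 4

4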